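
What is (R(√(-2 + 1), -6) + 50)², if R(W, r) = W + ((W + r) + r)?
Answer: 1440 + 152*I ≈ 1440.0 + 152.0*I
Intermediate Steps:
R(W, r) = 2*W + 2*r (R(W, r) = W + (W + 2*r) = 2*W + 2*r)
(R(√(-2 + 1), -6) + 50)² = ((2*√(-2 + 1) + 2*(-6)) + 50)² = ((2*√(-1) - 12) + 50)² = ((2*I - 12) + 50)² = ((-12 + 2*I) + 50)² = (38 + 2*I)²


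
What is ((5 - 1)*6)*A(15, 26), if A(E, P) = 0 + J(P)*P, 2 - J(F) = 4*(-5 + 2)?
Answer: 8736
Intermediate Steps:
J(F) = 14 (J(F) = 2 - 4*(-5 + 2) = 2 - 4*(-3) = 2 - 1*(-12) = 2 + 12 = 14)
A(E, P) = 14*P (A(E, P) = 0 + 14*P = 14*P)
((5 - 1)*6)*A(15, 26) = ((5 - 1)*6)*(14*26) = (4*6)*364 = 24*364 = 8736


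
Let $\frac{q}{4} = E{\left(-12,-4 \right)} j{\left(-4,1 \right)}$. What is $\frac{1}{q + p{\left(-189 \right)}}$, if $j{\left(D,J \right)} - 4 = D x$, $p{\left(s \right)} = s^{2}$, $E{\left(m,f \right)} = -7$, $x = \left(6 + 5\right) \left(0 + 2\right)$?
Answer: $\frac{1}{38073} \approx 2.6265 \cdot 10^{-5}$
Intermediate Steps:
$x = 22$ ($x = 11 \cdot 2 = 22$)
$j{\left(D,J \right)} = 4 + 22 D$ ($j{\left(D,J \right)} = 4 + D 22 = 4 + 22 D$)
$q = 2352$ ($q = 4 \left(- 7 \left(4 + 22 \left(-4\right)\right)\right) = 4 \left(- 7 \left(4 - 88\right)\right) = 4 \left(\left(-7\right) \left(-84\right)\right) = 4 \cdot 588 = 2352$)
$\frac{1}{q + p{\left(-189 \right)}} = \frac{1}{2352 + \left(-189\right)^{2}} = \frac{1}{2352 + 35721} = \frac{1}{38073}$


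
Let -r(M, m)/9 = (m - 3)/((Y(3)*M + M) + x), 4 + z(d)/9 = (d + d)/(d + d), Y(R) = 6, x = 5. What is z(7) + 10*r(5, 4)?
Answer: -117/4 ≈ -29.250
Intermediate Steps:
z(d) = -27 (z(d) = -36 + 9*((d + d)/(d + d)) = -36 + 9*((2*d)/((2*d))) = -36 + 9*((2*d)*(1/(2*d))) = -36 + 9*1 = -36 + 9 = -27)
r(M, m) = -9*(-3 + m)/(5 + 7*M) (r(M, m) = -9*(m - 3)/((6*M + M) + 5) = -9*(-3 + m)/(7*M + 5) = -9*(-3 + m)/(5 + 7*M))
z(7) + 10*r(5, 4) = -27 + 10*(9*(3 - 1*4)/(5 + 7*5)) = -27 + 10*(9*(3 - 4)/(5 + 35)) = -27 + 10*(9*(-1)/40) = -27 + 10*(9*(1/40)*(-1)) = -27 + 10*(-9/40) = -27 - 9/4 = -117/4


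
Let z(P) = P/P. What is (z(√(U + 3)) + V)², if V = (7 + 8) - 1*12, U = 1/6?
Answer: 16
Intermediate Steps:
U = ⅙ (U = 1*(⅙) = ⅙ ≈ 0.16667)
V = 3 (V = 15 - 12 = 3)
z(P) = 1
(z(√(U + 3)) + V)² = (1 + 3)² = 4² = 16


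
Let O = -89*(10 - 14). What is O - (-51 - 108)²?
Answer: -24925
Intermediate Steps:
O = 356 (O = -89*(-4) = 356)
O - (-51 - 108)² = 356 - (-51 - 108)² = 356 - 1*(-159)² = 356 - 1*25281 = 356 - 25281 = -24925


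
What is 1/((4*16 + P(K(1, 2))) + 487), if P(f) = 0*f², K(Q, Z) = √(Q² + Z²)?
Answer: 1/551 ≈ 0.0018149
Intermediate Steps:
P(f) = 0
1/((4*16 + P(K(1, 2))) + 487) = 1/((4*16 + 0) + 487) = 1/((64 + 0) + 487) = 1/(64 + 487) = 1/551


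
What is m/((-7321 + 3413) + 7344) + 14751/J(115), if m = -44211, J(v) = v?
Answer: 45600171/395140 ≈ 115.40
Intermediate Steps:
m/((-7321 + 3413) + 7344) + 14751/J(115) = -44211/((-7321 + 3413) + 7344) + 14751/115 = -44211/(-3908 + 7344) + 14751*(1/115) = -44211/3436 + 14751/115 = 45600171/395140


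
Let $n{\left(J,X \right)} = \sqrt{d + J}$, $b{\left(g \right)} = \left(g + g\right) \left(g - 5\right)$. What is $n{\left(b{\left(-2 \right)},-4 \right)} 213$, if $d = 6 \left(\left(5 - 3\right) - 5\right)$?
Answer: $213 \sqrt{10} \approx 673.57$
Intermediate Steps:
$d = -18$ ($d = 6 \left(2 - 5\right) = 6 \left(-3\right) = -18$)
$b{\left(g \right)} = 2 g \left(-5 + g\right)$
$n{\left(J,X \right)} = \sqrt{-18 + J}$
$n{\left(b{\left(-2 \right)},-4 \right)} 213 = \sqrt{-18 + 2 \left(-2\right) \left(-5 - 2\right)} 213 = \sqrt{-18 + 2 \left(-2\right) \left(-7\right)} 213 = \sqrt{-18 + 28} \cdot 213 = \sqrt{10} \cdot 213 = 213 \sqrt{10}$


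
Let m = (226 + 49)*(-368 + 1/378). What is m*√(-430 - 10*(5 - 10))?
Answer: -38253325*I*√95/189 ≈ -1.9727e+6*I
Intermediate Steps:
m = -38253325/378 (m = 275*(-368 + 1/378) = 275*(-139103/378) = -38253325/378 ≈ -1.0120e+5)
m*√(-430 - 10*(5 - 10)) = -38253325*√(-430 - 10*(5 - 10))/378 = -38253325*√(-430 - 10*(-5))/378 = -38253325*√(-430 + 50)/378 = -38253325*I*√95/189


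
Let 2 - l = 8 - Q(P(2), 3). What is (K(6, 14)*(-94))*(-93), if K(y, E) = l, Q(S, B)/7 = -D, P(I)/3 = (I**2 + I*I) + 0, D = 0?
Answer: -52452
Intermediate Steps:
P(I) = 6*I**2 (P(I) = 3*((I**2 + I*I) + 0) = 3*((I**2 + I**2) + 0) = 3*(2*I**2 + 0) = 3*(2*I**2) = 6*I**2)
Q(S, B) = 0 (Q(S, B) = 7*(-1*0) = 7*0 = 0)
l = -6 (l = 2 - (8 - 1*0) = 2 - (8 + 0) = 2 - 1*8 = 2 - 8 = -6)
K(y, E) = -6
(K(6, 14)*(-94))*(-93) = -6*(-94)*(-93) = 564*(-93) = -52452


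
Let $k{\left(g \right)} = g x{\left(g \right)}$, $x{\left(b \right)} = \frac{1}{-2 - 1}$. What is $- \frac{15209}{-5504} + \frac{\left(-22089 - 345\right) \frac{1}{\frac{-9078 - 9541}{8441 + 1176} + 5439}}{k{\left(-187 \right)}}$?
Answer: $\frac{36287419637479}{13454392640128} \approx 2.6971$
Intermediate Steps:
$x{\left(b \right)} = - \frac{1}{3}$ ($x{\left(b \right)} = \frac{1}{-3} = - \frac{1}{3}$)
$k{\left(g \right)} = - \frac{g}{3}$ ($k{\left(g \right)} = g \left(- \frac{1}{3}\right) = - \frac{g}{3}$)
$- \frac{15209}{-5504} + \frac{\left(-22089 - 345\right) \frac{1}{\frac{-9078 - 9541}{8441 + 1176} + 5439}}{k{\left(-187 \right)}} = - \frac{15209}{-5504} + \frac{\left(-22089 - 345\right) \frac{1}{\frac{-9078 - 9541}{8441 + 1176} + 5439}}{\left(- \frac{1}{3}\right) \left(-187\right)} = \left(-15209\right) \left(- \frac{1}{5504}\right) + \frac{\left(-22434\right) \frac{1}{- \frac{18619}{9617} + 5439}}{\frac{187}{3}} = \frac{15209}{5504} + - \frac{22434}{\left(-18619\right) \frac{1}{9617} + 5439} \cdot \frac{3}{187} = \frac{15209}{5504} + - \frac{22434}{- \frac{18619}{9617} + 5439} \cdot \frac{3}{187} = \frac{15209}{5504} + - \frac{22434}{\frac{52288244}{9617}} \cdot \frac{3}{187} = \frac{15209}{5504} + \left(-22434\right) \frac{9617}{52288244} \cdot \frac{3}{187} = \frac{15209}{5504} - \frac{323621667}{4888950814} = \frac{36287419637479}{13454392640128}$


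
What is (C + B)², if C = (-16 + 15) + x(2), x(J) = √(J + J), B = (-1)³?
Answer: 0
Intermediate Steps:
B = -1
x(J) = √2*√J (x(J) = √(2*J) = √2*√J)
C = 1 (C = (-16 + 15) + √2*√2 = -1 + 2 = 1)
(C + B)² = (1 - 1)² = 0² = 0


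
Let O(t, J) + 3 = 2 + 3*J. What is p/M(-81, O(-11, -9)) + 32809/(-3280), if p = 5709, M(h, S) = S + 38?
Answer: 1839743/3280 ≈ 560.90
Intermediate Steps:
O(t, J) = -1 + 3*J (O(t, J) = -3 + (2 + 3*J) = -1 + 3*J)
M(h, S) = 38 + S
p/M(-81, O(-11, -9)) + 32809/(-3280) = 5709/(38 + (-1 + 3*(-9))) + 32809/(-3280) = 5709/(38 + (-1 - 27)) + 32809*(-1/3280) = 5709/(38 - 28) - 32809/3280 = 5709/10 - 32809/3280 = 1839743/3280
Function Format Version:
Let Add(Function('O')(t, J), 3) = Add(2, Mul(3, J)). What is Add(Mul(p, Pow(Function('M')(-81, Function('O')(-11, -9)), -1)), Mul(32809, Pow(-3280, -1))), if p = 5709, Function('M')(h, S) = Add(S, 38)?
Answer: Rational(1839743, 3280) ≈ 560.90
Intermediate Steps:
Function('O')(t, J) = Add(-1, Mul(3, J)) (Function('O')(t, J) = Add(-3, Add(2, Mul(3, J))) = Add(-1, Mul(3, J)))
Function('M')(h, S) = Add(38, S)
Add(Mul(p, Pow(Function('M')(-81, Function('O')(-11, -9)), -1)), Mul(32809, Pow(-3280, -1))) = Add(Mul(5709, Pow(Add(38, Add(-1, Mul(3, -9))), -1)), Mul(32809, Pow(-3280, -1))) = Add(Mul(5709, Pow(Add(38, Add(-1, -27)), -1)), Mul(32809, Rational(-1, 3280))) = Add(Mul(5709, Pow(Add(38, -28), -1)), Rational(-32809, 3280)) = Add(Mul(5709, Pow(10, -1)), Rational(-32809, 3280)) = Add(Mul(5709, Rational(1, 10)), Rational(-32809, 3280)) = Add(Rational(5709, 10), Rational(-32809, 3280)) = Rational(1839743, 3280)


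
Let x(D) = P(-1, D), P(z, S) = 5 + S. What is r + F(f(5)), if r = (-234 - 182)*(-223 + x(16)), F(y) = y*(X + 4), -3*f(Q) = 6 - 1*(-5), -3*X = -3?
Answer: 252041/3 ≈ 84014.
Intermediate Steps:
X = 1 (X = -⅓*(-3) = 1)
f(Q) = -11/3 (f(Q) = -(6 - 1*(-5))/3 = -(6 + 5)/3 = -⅓*11 = -11/3)
F(y) = 5*y (F(y) = y*(1 + 4) = y*5 = 5*y)
x(D) = 5 + D
r = 84032 (r = (-234 - 182)*(-223 + (5 + 16)) = -416*(-223 + 21) = -416*(-202) = 84032)
r + F(f(5)) = 84032 + 5*(-11/3) = 84032 - 55/3 = 252041/3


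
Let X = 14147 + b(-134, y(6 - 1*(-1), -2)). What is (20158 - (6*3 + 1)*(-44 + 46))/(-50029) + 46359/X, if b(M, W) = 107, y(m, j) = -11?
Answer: 2032503931/713113366 ≈ 2.8502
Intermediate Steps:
X = 14254 (X = 14147 + 107 = 14254)
(20158 - (6*3 + 1)*(-44 + 46))/(-50029) + 46359/X = (20158 - (6*3 + 1)*(-44 + 46))/(-50029) + 46359/14254 = (20158 - (18 + 1)*2)*(-1/50029) + 46359*(1/14254) = (20158 - 19*2)*(-1/50029) + 46359/14254 = (20158 - 1*38)*(-1/50029) + 46359/14254 = (20158 - 38)*(-1/50029) + 46359/14254 = 20120*(-1/50029) + 46359/14254 = -20120/50029 + 46359/14254 = 2032503931/713113366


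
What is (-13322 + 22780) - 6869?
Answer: 2589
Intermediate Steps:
(-13322 + 22780) - 6869 = 9458 - 6869 = 2589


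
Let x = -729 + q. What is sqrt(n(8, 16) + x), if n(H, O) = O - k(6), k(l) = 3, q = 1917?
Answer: sqrt(1201) ≈ 34.655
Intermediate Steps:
x = 1188 (x = -729 + 1917 = 1188)
n(H, O) = -3 + O (n(H, O) = O - 1*3 = O - 3 = -3 + O)
sqrt(n(8, 16) + x) = sqrt((-3 + 16) + 1188) = sqrt(13 + 1188) = sqrt(1201)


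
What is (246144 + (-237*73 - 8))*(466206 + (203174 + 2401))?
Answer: 153727005135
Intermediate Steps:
(246144 + (-237*73 - 8))*(466206 + (203174 + 2401)) = (246144 + (-17301 - 8))*(466206 + 205575) = (246144 - 17309)*671781 = 228835*671781 = 153727005135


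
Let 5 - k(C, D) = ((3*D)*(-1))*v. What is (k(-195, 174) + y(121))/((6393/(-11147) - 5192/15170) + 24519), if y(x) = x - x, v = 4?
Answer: 13612549195/159461838376 ≈ 0.085366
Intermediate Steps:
y(x) = 0
k(C, D) = 5 + 12*D (k(C, D) = 5 - (3*D)*(-1)*4 = 5 - (-3*D)*4 = 5 - (-12)*D = 5 + 12*D)
(k(-195, 174) + y(121))/((6393/(-11147) - 5192/15170) + 24519) = ((5 + 12*174) + 0)/((6393/(-11147) - 5192/15170) + 24519) = ((5 + 2088) + 0)/((6393*(-1/11147) - 5192*1/15170) + 24519) = (2093 + 0)/((-6393/11147 - 2596/7585) + 24519) = 2093/(-77428517/84549995 + 24519) = 2093/(2073003898888/84549995) = 2093*(84549995/2073003898888) = 13612549195/159461838376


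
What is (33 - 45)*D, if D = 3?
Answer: -36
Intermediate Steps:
(33 - 45)*D = (33 - 45)*3 = -12*3 = -36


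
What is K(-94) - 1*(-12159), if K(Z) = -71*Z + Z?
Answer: 18739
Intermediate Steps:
K(Z) = -70*Z
K(-94) - 1*(-12159) = -70*(-94) - 1*(-12159) = 6580 + 12159 = 18739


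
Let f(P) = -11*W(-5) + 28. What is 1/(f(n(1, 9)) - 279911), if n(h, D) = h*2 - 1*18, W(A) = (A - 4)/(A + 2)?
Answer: -1/279916 ≈ -3.5725e-6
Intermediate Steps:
W(A) = (-4 + A)/(2 + A)
n(h, D) = -18 + 2*h (n(h, D) = 2*h - 18 = -18 + 2*h)
f(P) = -5 (f(P) = -11*(-4 - 5)/(2 - 5) + 28 = -11*(-9)/(-3) + 28 = -(-11)*(-9)/3 + 28 = -11*3 + 28 = -33 + 28 = -5)
1/(f(n(1, 9)) - 279911) = 1/(-5 - 279911) = 1/(-279916) = -1/279916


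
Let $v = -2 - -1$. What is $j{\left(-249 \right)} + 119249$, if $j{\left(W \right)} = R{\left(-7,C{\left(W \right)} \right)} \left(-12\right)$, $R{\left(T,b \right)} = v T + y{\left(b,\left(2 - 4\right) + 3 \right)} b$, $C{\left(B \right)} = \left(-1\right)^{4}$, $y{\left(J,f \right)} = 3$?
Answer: $119129$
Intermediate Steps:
$v = -1$ ($v = -2 + 1 = -1$)
$C{\left(B \right)} = 1$
$R{\left(T,b \right)} = - T + 3 b$
$j{\left(W \right)} = -120$ ($j{\left(W \right)} = \left(\left(-1\right) \left(-7\right) + 3 \cdot 1\right) \left(-12\right) = \left(7 + 3\right) \left(-12\right) = 10 \left(-12\right) = -120$)
$j{\left(-249 \right)} + 119249 = -120 + 119249 = 119129$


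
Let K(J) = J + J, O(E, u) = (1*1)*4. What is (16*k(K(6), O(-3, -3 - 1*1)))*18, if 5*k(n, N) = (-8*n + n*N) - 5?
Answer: -15264/5 ≈ -3052.8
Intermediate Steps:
O(E, u) = 4 (O(E, u) = 1*4 = 4)
K(J) = 2*J
k(n, N) = -1 - 8*n/5 + N*n/5 (k(n, N) = ((-8*n + n*N) - 5)/5 = ((-8*n + N*n) - 5)/5 = (-5 - 8*n + N*n)/5 = -1 - 8*n/5 + N*n/5)
(16*k(K(6), O(-3, -3 - 1*1)))*18 = (16*(-1 - 16*6/5 + (1/5)*4*(2*6)))*18 = (16*(-1 - 8/5*12 + (1/5)*4*12))*18 = (16*(-1 - 96/5 + 48/5))*18 = (16*(-53/5))*18 = -848/5*18 = -15264/5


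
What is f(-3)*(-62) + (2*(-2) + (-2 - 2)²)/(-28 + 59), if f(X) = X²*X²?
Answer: -155670/31 ≈ -5021.6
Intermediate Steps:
f(X) = X⁴
f(-3)*(-62) + (2*(-2) + (-2 - 2)²)/(-28 + 59) = (-3)⁴*(-62) + (2*(-2) + (-2 - 2)²)/(-28 + 59) = 81*(-62) + (-4 + (-4)²)/31 = -5022 + (-4 + 16)*(1/31) = -5022 + 12*(1/31) = -5022 + 12/31 = -155670/31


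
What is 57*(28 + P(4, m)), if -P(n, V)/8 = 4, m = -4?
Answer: -228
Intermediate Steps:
P(n, V) = -32 (P(n, V) = -8*4 = -32)
57*(28 + P(4, m)) = 57*(28 - 32) = 57*(-4) = -228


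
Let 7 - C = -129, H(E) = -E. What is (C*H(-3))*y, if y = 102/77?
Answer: 41616/77 ≈ 540.47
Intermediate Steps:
C = 136 (C = 7 - 1*(-129) = 7 + 129 = 136)
y = 102/77 (y = 102*(1/77) = 102/77 ≈ 1.3247)
(C*H(-3))*y = (136*(-1*(-3)))*(102/77) = (136*3)*(102/77) = 408*(102/77) = 41616/77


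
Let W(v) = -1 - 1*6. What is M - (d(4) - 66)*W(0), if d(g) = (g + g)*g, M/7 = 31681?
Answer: 221529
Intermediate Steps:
M = 221767 (M = 7*31681 = 221767)
W(v) = -7 (W(v) = -1 - 6 = -7)
d(g) = 2*g² (d(g) = (2*g)*g = 2*g²)
M - (d(4) - 66)*W(0) = 221767 - (2*4² - 66)*(-7) = 221767 - (2*16 - 66)*(-7) = 221767 - (32 - 66)*(-7) = 221767 - (-34)*(-7) = 221767 - 1*238 = 221767 - 238 = 221529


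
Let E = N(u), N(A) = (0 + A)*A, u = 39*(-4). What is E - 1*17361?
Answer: 6975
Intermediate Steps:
u = -156
N(A) = A² (N(A) = A*A = A²)
E = 24336 (E = (-156)² = 24336)
E - 1*17361 = 24336 - 1*17361 = 24336 - 17361 = 6975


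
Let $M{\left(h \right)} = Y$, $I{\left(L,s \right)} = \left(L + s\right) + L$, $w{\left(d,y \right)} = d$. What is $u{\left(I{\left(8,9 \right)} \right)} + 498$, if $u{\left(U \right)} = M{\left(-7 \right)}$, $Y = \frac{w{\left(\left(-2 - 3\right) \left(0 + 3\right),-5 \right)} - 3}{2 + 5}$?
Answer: $\frac{3468}{7} \approx 495.43$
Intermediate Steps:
$I{\left(L,s \right)} = s + 2 L$
$Y = - \frac{18}{7}$ ($Y = \frac{\left(-2 - 3\right) \left(0 + 3\right) - 3}{2 + 5} = \frac{\left(-5\right) 3 - 3}{7} = \left(-15 - 3\right) \frac{1}{7} = \left(-18\right) \frac{1}{7} = - \frac{18}{7} \approx -2.5714$)
$M{\left(h \right)} = - \frac{18}{7}$
$u{\left(U \right)} = - \frac{18}{7}$
$u{\left(I{\left(8,9 \right)} \right)} + 498 = - \frac{18}{7} + 498 = \frac{3468}{7}$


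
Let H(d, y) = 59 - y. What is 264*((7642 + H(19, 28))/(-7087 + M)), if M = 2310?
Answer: -2025672/4777 ≈ -424.05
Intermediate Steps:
264*((7642 + H(19, 28))/(-7087 + M)) = 264*((7642 + (59 - 1*28))/(-7087 + 2310)) = 264*((7642 + (59 - 28))/(-4777)) = 264*((7642 + 31)*(-1/4777)) = 264*(7673*(-1/4777)) = 264*(-7673/4777) = -2025672/4777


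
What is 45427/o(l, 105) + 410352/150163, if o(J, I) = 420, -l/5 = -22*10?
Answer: 6993802441/63068460 ≈ 110.89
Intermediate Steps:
l = 1100 (l = -(-110)*10 = -5*(-220) = 1100)
45427/o(l, 105) + 410352/150163 = 45427/420 + 410352/150163 = 6993802441/63068460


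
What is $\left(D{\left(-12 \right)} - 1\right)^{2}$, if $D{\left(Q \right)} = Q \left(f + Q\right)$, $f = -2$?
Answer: $27889$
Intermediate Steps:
$D{\left(Q \right)} = Q \left(-2 + Q\right)$
$\left(D{\left(-12 \right)} - 1\right)^{2} = \left(- 12 \left(-2 - 12\right) - 1\right)^{2} = \left(\left(-12\right) \left(-14\right) - 1\right)^{2} = \left(168 - 1\right)^{2} = 167^{2} = 27889$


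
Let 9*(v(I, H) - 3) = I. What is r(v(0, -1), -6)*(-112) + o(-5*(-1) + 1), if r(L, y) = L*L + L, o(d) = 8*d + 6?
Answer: -1290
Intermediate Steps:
v(I, H) = 3 + I/9
o(d) = 6 + 8*d
r(L, y) = L + L² (r(L, y) = L² + L = L + L²)
r(v(0, -1), -6)*(-112) + o(-5*(-1) + 1) = ((3 + (⅑)*0)*(1 + (3 + (⅑)*0)))*(-112) + (6 + 8*(-5*(-1) + 1)) = ((3 + 0)*(1 + (3 + 0)))*(-112) + (6 + 8*(5 + 1)) = (3*(1 + 3))*(-112) + (6 + 8*6) = (3*4)*(-112) + (6 + 48) = 12*(-112) + 54 = -1344 + 54 = -1290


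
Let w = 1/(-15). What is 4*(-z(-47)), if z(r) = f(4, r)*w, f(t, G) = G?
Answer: -188/15 ≈ -12.533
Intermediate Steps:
w = -1/15 ≈ -0.066667
z(r) = -r/15 (z(r) = r*(-1/15) = -r/15)
4*(-z(-47)) = 4*(-(-1)*(-47)/15) = 4*(-1*47/15) = 4*(-47/15) = -188/15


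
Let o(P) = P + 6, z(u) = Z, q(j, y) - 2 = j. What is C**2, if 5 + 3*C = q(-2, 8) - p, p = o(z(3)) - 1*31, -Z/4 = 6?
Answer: 1936/9 ≈ 215.11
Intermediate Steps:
Z = -24 (Z = -4*6 = -24)
q(j, y) = 2 + j
z(u) = -24
o(P) = 6 + P
p = -49 (p = (6 - 24) - 1*31 = -18 - 31 = -49)
C = 44/3 (C = -5/3 + ((2 - 2) - 1*(-49))/3 = -5/3 + (0 + 49)/3 = -5/3 + (1/3)*49 = -5/3 + 49/3 = 44/3 ≈ 14.667)
C**2 = (44/3)**2 = 1936/9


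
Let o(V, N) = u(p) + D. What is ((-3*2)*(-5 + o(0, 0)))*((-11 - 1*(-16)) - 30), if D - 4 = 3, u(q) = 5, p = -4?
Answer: 1050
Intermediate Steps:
D = 7 (D = 4 + 3 = 7)
o(V, N) = 12 (o(V, N) = 5 + 7 = 12)
((-3*2)*(-5 + o(0, 0)))*((-11 - 1*(-16)) - 30) = ((-3*2)*(-5 + 12))*((-11 - 1*(-16)) - 30) = (-6*7)*((-11 + 16) - 30) = -42*(5 - 30) = -42*(-25) = 1050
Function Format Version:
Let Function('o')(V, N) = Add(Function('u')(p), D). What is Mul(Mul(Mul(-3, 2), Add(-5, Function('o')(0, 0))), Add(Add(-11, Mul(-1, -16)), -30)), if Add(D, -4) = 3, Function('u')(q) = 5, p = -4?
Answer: 1050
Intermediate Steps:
D = 7 (D = Add(4, 3) = 7)
Function('o')(V, N) = 12 (Function('o')(V, N) = Add(5, 7) = 12)
Mul(Mul(Mul(-3, 2), Add(-5, Function('o')(0, 0))), Add(Add(-11, Mul(-1, -16)), -30)) = Mul(Mul(Mul(-3, 2), Add(-5, 12)), Add(Add(-11, Mul(-1, -16)), -30)) = Mul(Mul(-6, 7), Add(Add(-11, 16), -30)) = Mul(-42, Add(5, -30)) = Mul(-42, -25) = 1050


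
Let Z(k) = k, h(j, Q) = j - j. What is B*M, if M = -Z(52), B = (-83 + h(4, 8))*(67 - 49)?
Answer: 77688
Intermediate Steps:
h(j, Q) = 0
B = -1494 (B = (-83 + 0)*(67 - 49) = -83*18 = -1494)
M = -52 (M = -1*52 = -52)
B*M = -1494*(-52) = 77688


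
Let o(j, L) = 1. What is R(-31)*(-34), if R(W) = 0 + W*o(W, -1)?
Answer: 1054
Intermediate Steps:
R(W) = W (R(W) = 0 + W*1 = 0 + W = W)
R(-31)*(-34) = -31*(-34) = 1054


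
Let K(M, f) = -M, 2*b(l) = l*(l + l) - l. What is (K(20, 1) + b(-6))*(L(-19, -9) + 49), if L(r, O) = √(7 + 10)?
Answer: 931 + 19*√17 ≈ 1009.3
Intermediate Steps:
b(l) = l² - l/2 (b(l) = (l*(l + l) - l)/2 = (l*(2*l) - l)/2 = (2*l² - l)/2 = (-l + 2*l²)/2 = l² - l/2)
L(r, O) = √17
(K(20, 1) + b(-6))*(L(-19, -9) + 49) = (-1*20 - 6*(-½ - 6))*(√17 + 49) = (-20 - 6*(-13/2))*(49 + √17) = (-20 + 39)*(49 + √17) = 19*(49 + √17) = 931 + 19*√17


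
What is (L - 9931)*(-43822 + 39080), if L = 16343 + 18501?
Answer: -118137446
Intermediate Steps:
L = 34844
(L - 9931)*(-43822 + 39080) = (34844 - 9931)*(-43822 + 39080) = 24913*(-4742) = -118137446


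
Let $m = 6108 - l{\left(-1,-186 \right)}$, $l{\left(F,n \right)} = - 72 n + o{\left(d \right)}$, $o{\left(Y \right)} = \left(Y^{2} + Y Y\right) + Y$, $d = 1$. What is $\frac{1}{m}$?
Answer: $- \frac{1}{7287} \approx -0.00013723$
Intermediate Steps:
$o{\left(Y \right)} = Y + 2 Y^{2}$ ($o{\left(Y \right)} = \left(Y^{2} + Y^{2}\right) + Y = 2 Y^{2} + Y = Y + 2 Y^{2}$)
$l{\left(F,n \right)} = 3 - 72 n$ ($l{\left(F,n \right)} = - 72 n + 1 \left(1 + 2 \cdot 1\right) = - 72 n + 1 \left(1 + 2\right) = - 72 n + 1 \cdot 3 = - 72 n + 3 = 3 - 72 n$)
$m = -7287$ ($m = 6108 - \left(3 - -13392\right) = 6108 - \left(3 + 13392\right) = 6108 - 13395 = -7287$)
$\frac{1}{m} = \frac{1}{-7287} = - \frac{1}{7287}$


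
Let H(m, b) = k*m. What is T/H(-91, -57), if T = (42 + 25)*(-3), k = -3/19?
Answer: -1273/91 ≈ -13.989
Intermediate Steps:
k = -3/19 (k = -3*1/19 = -3/19 ≈ -0.15789)
T = -201 (T = 67*(-3) = -201)
H(m, b) = -3*m/19
T/H(-91, -57) = -201/((-3/19*(-91))) = -201/273/19 = -201*19/273 = -1273/91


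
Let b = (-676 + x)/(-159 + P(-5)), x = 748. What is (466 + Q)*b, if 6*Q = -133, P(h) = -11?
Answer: -15978/85 ≈ -187.98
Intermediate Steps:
Q = -133/6 (Q = (1/6)*(-133) = -133/6 ≈ -22.167)
b = -36/85 (b = (-676 + 748)/(-159 - 11) = 72/(-170) = 72*(-1/170) = -36/85 ≈ -0.42353)
(466 + Q)*b = (466 - 133/6)*(-36/85) = (2663/6)*(-36/85) = -15978/85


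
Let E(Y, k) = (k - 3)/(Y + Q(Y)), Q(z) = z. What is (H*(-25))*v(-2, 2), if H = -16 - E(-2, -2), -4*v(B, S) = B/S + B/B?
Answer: 0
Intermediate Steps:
v(B, S) = -¼ - B/(4*S) (v(B, S) = -(B/S + B/B)/4 = -(B/S + 1)/4 = -(1 + B/S)/4 = -¼ - B/(4*S))
E(Y, k) = (-3 + k)/(2*Y) (E(Y, k) = (k - 3)/(Y + Y) = (-3 + k)/((2*Y)) = (-3 + k)*(1/(2*Y)) = (-3 + k)/(2*Y))
H = -69/4 (H = -16 - (-3 - 2)/(2*(-2)) = -16 - (-1)*(-5)/(2*2) = -16 - 1*5/4 = -16 - 5/4 = -69/4 ≈ -17.250)
(H*(-25))*v(-2, 2) = (-69/4*(-25))*((¼)*(-1*(-2) - 1*2)/2) = 1725*((¼)*(½)*(2 - 2))/4 = 1725*((¼)*(½)*0)/4 = (1725/4)*0 = 0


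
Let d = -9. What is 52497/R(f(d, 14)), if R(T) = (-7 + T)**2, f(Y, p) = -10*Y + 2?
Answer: 52497/7225 ≈ 7.2660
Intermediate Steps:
f(Y, p) = 2 - 10*Y
52497/R(f(d, 14)) = 52497/((-7 + (2 - 10*(-9)))**2) = 52497/((-7 + (2 + 90))**2) = 52497/((-7 + 92)**2) = 52497/(85**2) = 52497/7225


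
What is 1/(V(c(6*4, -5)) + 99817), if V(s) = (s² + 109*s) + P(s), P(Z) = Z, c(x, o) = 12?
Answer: 1/101281 ≈ 9.8735e-6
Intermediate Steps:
V(s) = s² + 110*s (V(s) = (s² + 109*s) + s = s² + 110*s)
1/(V(c(6*4, -5)) + 99817) = 1/(12*(110 + 12) + 99817) = 1/(12*122 + 99817) = 1/(1464 + 99817) = 1/101281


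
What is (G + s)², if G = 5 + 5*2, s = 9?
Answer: 576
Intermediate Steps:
G = 15 (G = 5 + 10 = 15)
(G + s)² = (15 + 9)² = 24² = 576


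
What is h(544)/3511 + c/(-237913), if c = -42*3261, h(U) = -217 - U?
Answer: 299821789/835312543 ≈ 0.35893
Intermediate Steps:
c = -136962
h(544)/3511 + c/(-237913) = (-217 - 1*544)/3511 - 136962/(-237913) = (-217 - 544)*(1/3511) - 136962*(-1/237913) = -761*1/3511 + 136962/237913 = -761/3511 + 136962/237913 = 299821789/835312543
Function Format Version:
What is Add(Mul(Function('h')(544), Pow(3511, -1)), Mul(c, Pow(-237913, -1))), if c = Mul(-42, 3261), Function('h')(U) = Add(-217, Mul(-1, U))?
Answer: Rational(299821789, 835312543) ≈ 0.35893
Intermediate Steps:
c = -136962
Add(Mul(Function('h')(544), Pow(3511, -1)), Mul(c, Pow(-237913, -1))) = Add(Mul(Add(-217, Mul(-1, 544)), Pow(3511, -1)), Mul(-136962, Pow(-237913, -1))) = Add(Mul(Add(-217, -544), Rational(1, 3511)), Mul(-136962, Rational(-1, 237913))) = Add(Mul(-761, Rational(1, 3511)), Rational(136962, 237913)) = Add(Rational(-761, 3511), Rational(136962, 237913)) = Rational(299821789, 835312543)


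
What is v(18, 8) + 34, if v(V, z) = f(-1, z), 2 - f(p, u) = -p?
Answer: 35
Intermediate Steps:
f(p, u) = 2 + p (f(p, u) = 2 - (-1)*p = 2 + p)
v(V, z) = 1 (v(V, z) = 2 - 1 = 1)
v(18, 8) + 34 = 1 + 34 = 35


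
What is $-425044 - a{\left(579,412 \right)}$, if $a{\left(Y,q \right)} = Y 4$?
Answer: $-427360$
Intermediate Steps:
$a{\left(Y,q \right)} = 4 Y$
$-425044 - a{\left(579,412 \right)} = -425044 - 4 \cdot 579 = -425044 - 2316 = -427360$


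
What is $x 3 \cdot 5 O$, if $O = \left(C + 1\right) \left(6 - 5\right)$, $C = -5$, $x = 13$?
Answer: $-780$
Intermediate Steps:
$O = -4$ ($O = \left(-5 + 1\right) \left(6 - 5\right) = \left(-4\right) 1 = -4$)
$x 3 \cdot 5 O = 13 \cdot 3 \cdot 5 \left(-4\right) = 13 \cdot 15 \left(-4\right) = 13 \left(-60\right) = -780$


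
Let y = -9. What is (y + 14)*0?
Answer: 0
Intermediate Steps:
(y + 14)*0 = (-9 + 14)*0 = 5*0 = 0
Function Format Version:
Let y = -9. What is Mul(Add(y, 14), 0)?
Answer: 0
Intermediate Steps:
Mul(Add(y, 14), 0) = Mul(Add(-9, 14), 0) = Mul(5, 0) = 0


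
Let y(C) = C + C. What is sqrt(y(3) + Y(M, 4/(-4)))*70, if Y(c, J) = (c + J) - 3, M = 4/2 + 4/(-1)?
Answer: 0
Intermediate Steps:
y(C) = 2*C
M = -2 (M = 4*(1/2) + 4*(-1) = 2 - 4 = -2)
Y(c, J) = -3 + J + c (Y(c, J) = (J + c) - 3 = -3 + J + c)
sqrt(y(3) + Y(M, 4/(-4)))*70 = sqrt(2*3 + (-3 + 4/(-4) - 2))*70 = sqrt(6 + (-3 + 4*(-1/4) - 2))*70 = sqrt(6 + (-3 - 1 - 2))*70 = sqrt(6 - 6)*70 = sqrt(0)*70 = 0*70 = 0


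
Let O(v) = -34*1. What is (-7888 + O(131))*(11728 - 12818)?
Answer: 8634980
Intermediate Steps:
O(v) = -34
(-7888 + O(131))*(11728 - 12818) = (-7888 - 34)*(11728 - 12818) = -7922*(-1090) = 8634980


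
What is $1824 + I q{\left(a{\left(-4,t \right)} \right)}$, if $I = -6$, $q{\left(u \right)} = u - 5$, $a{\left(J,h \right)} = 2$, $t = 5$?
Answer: $1842$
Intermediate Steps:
$q{\left(u \right)} = -5 + u$ ($q{\left(u \right)} = u - 5 = -5 + u$)
$1824 + I q{\left(a{\left(-4,t \right)} \right)} = 1824 - 6 \left(-5 + 2\right) = 1824 - -18 = 1824 + 18 = 1842$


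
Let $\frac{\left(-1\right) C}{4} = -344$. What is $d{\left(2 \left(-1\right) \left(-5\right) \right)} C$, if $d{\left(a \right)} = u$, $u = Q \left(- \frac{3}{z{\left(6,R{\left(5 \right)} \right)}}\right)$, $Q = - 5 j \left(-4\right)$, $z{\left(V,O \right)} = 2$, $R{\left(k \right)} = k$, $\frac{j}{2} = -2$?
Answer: $165120$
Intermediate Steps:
$j = -4$ ($j = 2 \left(-2\right) = -4$)
$C = 1376$ ($C = \left(-4\right) \left(-344\right) = 1376$)
$Q = -80$ ($Q = \left(-5\right) \left(-4\right) \left(-4\right) = 20 \left(-4\right) = -80$)
$u = 120$ ($u = - 80 \left(- \frac{3}{2}\right) = - 80 \left(\left(-3\right) \frac{1}{2}\right) = \left(-80\right) \left(- \frac{3}{2}\right) = 120$)
$d{\left(a \right)} = 120$
$d{\left(2 \left(-1\right) \left(-5\right) \right)} C = 120 \cdot 1376 = 165120$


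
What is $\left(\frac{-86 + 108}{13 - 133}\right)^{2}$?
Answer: $\frac{121}{3600} \approx 0.033611$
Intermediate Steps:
$\left(\frac{-86 + 108}{13 - 133}\right)^{2} = \left(\frac{22}{-120}\right)^{2} = \left(22 \left(- \frac{1}{120}\right)\right)^{2} = \left(- \frac{11}{60}\right)^{2} = \frac{121}{3600}$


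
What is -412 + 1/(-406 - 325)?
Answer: -301173/731 ≈ -412.00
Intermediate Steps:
-412 + 1/(-406 - 325) = -412 + 1/(-731) = -412 - 1/731 = -301173/731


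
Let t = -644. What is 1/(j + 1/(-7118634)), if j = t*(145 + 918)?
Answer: -7118634/4873217514649 ≈ -1.4608e-6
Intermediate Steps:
j = -684572 (j = -644*(145 + 918) = -644*1063 = -684572)
1/(j + 1/(-7118634)) = 1/(-684572 + 1/(-7118634)) = 1/(-684572 - 1/7118634) = 1/(-4873217514649/7118634) = -7118634/4873217514649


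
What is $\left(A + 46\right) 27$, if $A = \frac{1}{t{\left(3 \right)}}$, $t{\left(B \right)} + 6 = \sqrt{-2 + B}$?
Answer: $\frac{6183}{5} \approx 1236.6$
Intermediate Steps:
$t{\left(B \right)} = -6 + \sqrt{-2 + B}$
$A = - \frac{1}{5}$ ($A = \frac{1}{-6 + \sqrt{-2 + 3}} = \frac{1}{-6 + \sqrt{1}} = \frac{1}{-6 + 1} = \frac{1}{-5} = - \frac{1}{5} \approx -0.2$)
$\left(A + 46\right) 27 = \left(- \frac{1}{5} + 46\right) 27 = \frac{229}{5} \cdot 27 = \frac{6183}{5}$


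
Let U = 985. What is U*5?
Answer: 4925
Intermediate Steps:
U*5 = 985*5 = 4925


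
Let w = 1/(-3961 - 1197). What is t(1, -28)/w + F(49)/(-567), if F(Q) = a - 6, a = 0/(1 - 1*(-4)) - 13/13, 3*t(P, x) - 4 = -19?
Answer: 2088991/81 ≈ 25790.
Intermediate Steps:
t(P, x) = -5 (t(P, x) = 4/3 + (⅓)*(-19) = 4/3 - 19/3 = -5)
a = -1 (a = 0/(1 + 4) - 13*1/13 = 0/5 - 1 = 0*(⅕) - 1 = 0 - 1 = -1)
F(Q) = -7 (F(Q) = -1 - 6 = -7)
w = -1/5158 (w = 1/(-5158) = -1/5158 ≈ -0.00019387)
t(1, -28)/w + F(49)/(-567) = -5/(-1/5158) - 7/(-567) = -5*(-5158) - 7*(-1/567) = 25790 + 1/81 = 2088991/81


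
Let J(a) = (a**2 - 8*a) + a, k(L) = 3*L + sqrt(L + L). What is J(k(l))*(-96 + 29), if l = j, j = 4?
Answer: -4556 - 2278*sqrt(2) ≈ -7777.6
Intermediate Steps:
l = 4
k(L) = 3*L + sqrt(2)*sqrt(L) (k(L) = 3*L + sqrt(2*L) = 3*L + sqrt(2)*sqrt(L))
J(a) = a**2 - 7*a
J(k(l))*(-96 + 29) = ((3*4 + sqrt(2)*sqrt(4))*(-7 + (3*4 + sqrt(2)*sqrt(4))))*(-96 + 29) = ((12 + sqrt(2)*2)*(-7 + (12 + sqrt(2)*2)))*(-67) = ((12 + 2*sqrt(2))*(-7 + (12 + 2*sqrt(2))))*(-67) = ((12 + 2*sqrt(2))*(5 + 2*sqrt(2)))*(-67) = ((5 + 2*sqrt(2))*(12 + 2*sqrt(2)))*(-67) = -67*(5 + 2*sqrt(2))*(12 + 2*sqrt(2))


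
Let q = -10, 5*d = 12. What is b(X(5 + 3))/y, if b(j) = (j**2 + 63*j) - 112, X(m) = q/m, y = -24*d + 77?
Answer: -15135/1552 ≈ -9.7519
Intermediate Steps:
d = 12/5 (d = (1/5)*12 = 12/5 ≈ 2.4000)
y = 97/5 (y = -24*12/5 + 77 = -288/5 + 77 = 97/5 ≈ 19.400)
X(m) = -10/m
b(j) = -112 + j**2 + 63*j
b(X(5 + 3))/y = (-112 + (-10/(5 + 3))**2 + 63*(-10/(5 + 3)))/(97/5) = (-112 + (-10/8)**2 + 63*(-10/8))*(5/97) = (-112 + (-10*1/8)**2 + 63*(-10*1/8))*(5/97) = (-112 + (-5/4)**2 + 63*(-5/4))*(5/97) = (-112 + 25/16 - 315/4)*(5/97) = -3027/16*5/97 = -15135/1552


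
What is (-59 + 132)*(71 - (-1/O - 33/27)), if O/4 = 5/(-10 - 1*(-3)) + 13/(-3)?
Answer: 20105003/3816 ≈ 5268.6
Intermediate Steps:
O = -424/21 (O = 4*(5/(-10 - 1*(-3)) + 13/(-3)) = 4*(5/(-10 + 3) + 13*(-⅓)) = 4*(5/(-7) - 13/3) = 4*(5*(-⅐) - 13/3) = 4*(-5/7 - 13/3) = 4*(-106/21) = -424/21 ≈ -20.190)
(-59 + 132)*(71 - (-1/O - 33/27)) = (-59 + 132)*(71 - (-1/(-424/21) - 33/27)) = 73*(71 - (-1*(-21/424) - 33*1/27)) = 73*(71 - (21/424 - 11/9)) = 73*(71 - 1*(-4475/3816)) = 73*(71 + 4475/3816) = 73*(275411/3816) = 20105003/3816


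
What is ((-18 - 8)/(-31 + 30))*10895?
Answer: 283270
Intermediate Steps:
((-18 - 8)/(-31 + 30))*10895 = -26/(-1)*10895 = -26*(-1)*10895 = 26*10895 = 283270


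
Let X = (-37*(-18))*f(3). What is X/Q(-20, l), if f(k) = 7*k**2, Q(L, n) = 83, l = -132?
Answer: 41958/83 ≈ 505.52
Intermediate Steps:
X = 41958 (X = (-37*(-18))*(7*3**2) = 666*(7*9) = 666*63 = 41958)
X/Q(-20, l) = 41958/83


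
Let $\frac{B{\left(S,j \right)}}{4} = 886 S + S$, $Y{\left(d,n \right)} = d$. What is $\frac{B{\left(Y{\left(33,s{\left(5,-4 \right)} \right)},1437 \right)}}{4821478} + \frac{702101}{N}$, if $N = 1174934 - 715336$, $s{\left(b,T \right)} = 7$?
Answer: $\frac{1719488048755}{1107970822922} \approx 1.5519$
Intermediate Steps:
$B{\left(S,j \right)} = 3548 S$ ($B{\left(S,j \right)} = 4 \left(886 S + S\right) = 4 \cdot 887 S = 3548 S$)
$N = 459598$
$\frac{B{\left(Y{\left(33,s{\left(5,-4 \right)} \right)},1437 \right)}}{4821478} + \frac{702101}{N} = \frac{3548 \cdot 33}{4821478} + \frac{702101}{459598} = 117084 \cdot \frac{1}{4821478} + 702101 \cdot \frac{1}{459598} = \frac{58542}{2410739} + \frac{702101}{459598} = \frac{1719488048755}{1107970822922}$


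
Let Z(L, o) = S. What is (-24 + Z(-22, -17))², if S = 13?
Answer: 121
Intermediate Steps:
Z(L, o) = 13
(-24 + Z(-22, -17))² = (-24 + 13)² = (-11)² = 121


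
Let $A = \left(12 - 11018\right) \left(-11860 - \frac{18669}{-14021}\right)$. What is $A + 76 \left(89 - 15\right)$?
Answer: $\frac{261435825350}{2003} \approx 1.3052 \cdot 10^{8}$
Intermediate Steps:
$A = \frac{261424560478}{2003}$ ($A = - 11006 \left(-11860 - - \frac{2667}{2003}\right) = - 11006 \left(-11860 + \frac{2667}{2003}\right) = \left(-11006\right) \left(- \frac{23752913}{2003}\right) = \frac{261424560478}{2003} \approx 1.3052 \cdot 10^{8}$)
$A + 76 \left(89 - 15\right) = \frac{261424560478}{2003} + 76 \left(89 - 15\right) = \frac{261424560478}{2003} + 76 \cdot 74 = \frac{261424560478}{2003} + 5624 = \frac{261435825350}{2003}$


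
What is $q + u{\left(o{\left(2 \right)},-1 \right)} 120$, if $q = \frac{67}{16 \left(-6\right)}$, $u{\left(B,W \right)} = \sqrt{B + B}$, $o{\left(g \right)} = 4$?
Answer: $- \frac{67}{96} + 240 \sqrt{2} \approx 338.71$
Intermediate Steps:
$u{\left(B,W \right)} = \sqrt{2} \sqrt{B}$ ($u{\left(B,W \right)} = \sqrt{2 B} = \sqrt{2} \sqrt{B}$)
$q = - \frac{67}{96}$ ($q = \frac{67}{-96} = 67 \left(- \frac{1}{96}\right) = - \frac{67}{96} \approx -0.69792$)
$q + u{\left(o{\left(2 \right)},-1 \right)} 120 = - \frac{67}{96} + \sqrt{2} \sqrt{4} \cdot 120 = - \frac{67}{96} + \sqrt{2} \cdot 2 \cdot 120 = - \frac{67}{96} + 2 \sqrt{2} \cdot 120 = - \frac{67}{96} + 240 \sqrt{2}$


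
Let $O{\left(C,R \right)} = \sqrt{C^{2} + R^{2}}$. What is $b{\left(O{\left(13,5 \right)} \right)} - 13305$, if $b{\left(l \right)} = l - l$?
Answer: $-13305$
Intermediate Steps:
$b{\left(l \right)} = 0$
$b{\left(O{\left(13,5 \right)} \right)} - 13305 = 0 - 13305 = -13305$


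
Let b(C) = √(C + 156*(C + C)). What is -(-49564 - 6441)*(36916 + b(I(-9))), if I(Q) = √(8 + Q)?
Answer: 2067480580 + 56005*(-1)^(¼)*√313 ≈ 2.0682e+9 + 7.0062e+5*I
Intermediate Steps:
b(C) = √313*√C (b(C) = √(C + 156*(2*C)) = √(C + 312*C) = √(313*C) = √313*√C)
-(-49564 - 6441)*(36916 + b(I(-9))) = -(-49564 - 6441)*(36916 + √313*√(√(8 - 9))) = -(-56005)*(36916 + √313*√(√(-1))) = -(-56005)*(36916 + √313*√I) = -(-2067480580 - 56005*√313*√I) = 2067480580 + 56005*√313*√I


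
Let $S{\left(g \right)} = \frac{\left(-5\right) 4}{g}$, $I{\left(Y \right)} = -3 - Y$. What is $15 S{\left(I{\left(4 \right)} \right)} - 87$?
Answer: $- \frac{309}{7} \approx -44.143$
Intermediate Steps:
$S{\left(g \right)} = - \frac{20}{g}$
$15 S{\left(I{\left(4 \right)} \right)} - 87 = 15 \left(- \frac{20}{-3 - 4}\right) - 87 = 15 \left(- \frac{20}{-7}\right) - 87 = 15 \left(\left(-20\right) \left(- \frac{1}{7}\right)\right) - 87 = 15 \cdot \frac{20}{7} - 87 = \frac{300}{7} - 87 = - \frac{309}{7}$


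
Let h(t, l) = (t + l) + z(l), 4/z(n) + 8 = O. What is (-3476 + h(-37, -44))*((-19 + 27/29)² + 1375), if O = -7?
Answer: -76354114409/12615 ≈ -6.0526e+6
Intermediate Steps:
z(n) = -4/15 (z(n) = 4/(-8 - 7) = 4/(-15) = 4*(-1/15) = -4/15)
h(t, l) = -4/15 + l + t (h(t, l) = (t + l) - 4/15 = (l + t) - 4/15 = -4/15 + l + t)
(-3476 + h(-37, -44))*((-19 + 27/29)² + 1375) = (-3476 + (-4/15 - 44 - 37))*((-19 + 27/29)² + 1375) = (-3476 - 1219/15)*((-19 + 27*(1/29))² + 1375) = -53359*((-19 + 27/29)² + 1375)/15 = -53359*((-524/29)² + 1375)/15 = -53359*(274576/841 + 1375)/15 = -53359/15*1430951/841 = -76354114409/12615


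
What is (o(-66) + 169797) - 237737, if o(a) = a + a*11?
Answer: -68732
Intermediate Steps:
o(a) = 12*a (o(a) = a + 11*a = 12*a)
(o(-66) + 169797) - 237737 = (12*(-66) + 169797) - 237737 = (-792 + 169797) - 237737 = 169005 - 237737 = -68732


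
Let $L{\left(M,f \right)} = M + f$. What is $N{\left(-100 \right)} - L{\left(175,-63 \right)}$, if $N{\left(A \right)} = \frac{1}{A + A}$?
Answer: $- \frac{22401}{200} \approx -112.01$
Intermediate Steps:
$N{\left(A \right)} = \frac{1}{2 A}$
$N{\left(-100 \right)} - L{\left(175,-63 \right)} = \frac{1}{2 \left(-100\right)} - \left(175 - 63\right) = \frac{1}{2} \left(- \frac{1}{100}\right) - 112 = - \frac{1}{200} - 112 = - \frac{22401}{200}$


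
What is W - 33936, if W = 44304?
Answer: 10368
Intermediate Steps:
W - 33936 = 44304 - 33936 = 10368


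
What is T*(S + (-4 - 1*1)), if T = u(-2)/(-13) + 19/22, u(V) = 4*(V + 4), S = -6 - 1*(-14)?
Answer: 213/286 ≈ 0.74475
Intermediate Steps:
S = 8 (S = -6 + 14 = 8)
u(V) = 16 + 4*V (u(V) = 4*(4 + V) = 16 + 4*V)
T = 71/286 (T = (16 + 4*(-2))/(-13) + 19/22 = (16 - 8)*(-1/13) + 19*(1/22) = 8*(-1/13) + 19/22 = -8/13 + 19/22 = 71/286 ≈ 0.24825)
T*(S + (-4 - 1*1)) = 71*(8 + (-4 - 1*1))/286 = 71*(8 + (-4 - 1))/286 = 71*(8 - 5)/286 = (71/286)*3 = 213/286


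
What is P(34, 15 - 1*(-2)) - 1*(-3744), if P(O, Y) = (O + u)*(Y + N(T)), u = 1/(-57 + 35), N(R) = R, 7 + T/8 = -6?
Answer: 17379/22 ≈ 789.95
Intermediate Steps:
T = -104 (T = -56 + 8*(-6) = -56 - 48 = -104)
u = -1/22 (u = 1/(-22) = -1/22 ≈ -0.045455)
P(O, Y) = (-104 + Y)*(-1/22 + O) (P(O, Y) = (O - 1/22)*(Y - 104) = (-1/22 + O)*(-104 + Y) = (-104 + Y)*(-1/22 + O))
P(34, 15 - 1*(-2)) - 1*(-3744) = (52/11 - 104*34 - (15 - 1*(-2))/22 + 34*(15 - 1*(-2))) - 1*(-3744) = (52/11 - 3536 - (15 + 2)/22 + 34*(15 + 2)) + 3744 = (52/11 - 3536 - 1/22*17 + 34*17) + 3744 = (52/11 - 3536 - 17/22 + 578) + 3744 = -64989/22 + 3744 = 17379/22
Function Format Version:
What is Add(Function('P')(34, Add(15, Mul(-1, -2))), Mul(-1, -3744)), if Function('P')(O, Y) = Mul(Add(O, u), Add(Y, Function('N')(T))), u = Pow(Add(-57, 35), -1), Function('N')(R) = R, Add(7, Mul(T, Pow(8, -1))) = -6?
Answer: Rational(17379, 22) ≈ 789.95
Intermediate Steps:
T = -104 (T = Add(-56, Mul(8, -6)) = Add(-56, -48) = -104)
u = Rational(-1, 22) (u = Pow(-22, -1) = Rational(-1, 22) ≈ -0.045455)
Function('P')(O, Y) = Mul(Add(-104, Y), Add(Rational(-1, 22), O)) (Function('P')(O, Y) = Mul(Add(O, Rational(-1, 22)), Add(Y, -104)) = Mul(Add(Rational(-1, 22), O), Add(-104, Y)) = Mul(Add(-104, Y), Add(Rational(-1, 22), O)))
Add(Function('P')(34, Add(15, Mul(-1, -2))), Mul(-1, -3744)) = Add(Add(Rational(52, 11), Mul(-104, 34), Mul(Rational(-1, 22), Add(15, Mul(-1, -2))), Mul(34, Add(15, Mul(-1, -2)))), Mul(-1, -3744)) = Add(Add(Rational(52, 11), -3536, Mul(Rational(-1, 22), Add(15, 2)), Mul(34, Add(15, 2))), 3744) = Add(Add(Rational(52, 11), -3536, Mul(Rational(-1, 22), 17), Mul(34, 17)), 3744) = Add(Add(Rational(52, 11), -3536, Rational(-17, 22), 578), 3744) = Add(Rational(-64989, 22), 3744) = Rational(17379, 22)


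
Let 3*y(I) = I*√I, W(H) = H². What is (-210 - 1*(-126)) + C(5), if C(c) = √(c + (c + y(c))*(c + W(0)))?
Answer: -84 + √(270 + 75*√5)/3 ≈ -77.026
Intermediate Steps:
y(I) = I^(3/2)/3 (y(I) = (I*√I)/3 = I^(3/2)/3)
C(c) = √(c + c*(c + c^(3/2)/3)) (C(c) = √(c + (c + c^(3/2)/3)*(c + 0²)) = √(c + (c + c^(3/2)/3)*(c + 0)) = √(c + (c + c^(3/2)/3)*c) = √(c + c*(c + c^(3/2)/3)))
(-210 - 1*(-126)) + C(5) = (-210 - 1*(-126)) + √(3*5^(5/2) + 9*5 + 9*5²)/3 = (-210 + 126) + √(3*(25*√5) + 45 + 9*25)/3 = -84 + √(75*√5 + 45 + 225)/3 = -84 + √(270 + 75*√5)/3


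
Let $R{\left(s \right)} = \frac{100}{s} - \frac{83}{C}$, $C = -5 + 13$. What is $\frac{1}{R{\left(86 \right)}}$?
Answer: $- \frac{344}{3169} \approx -0.10855$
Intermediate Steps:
$C = 8$
$R{\left(s \right)} = - \frac{83}{8} + \frac{100}{s}$ ($R{\left(s \right)} = \frac{100}{s} - \frac{83}{8} = - \frac{83}{8} + \frac{100}{s}$)
$\frac{1}{R{\left(86 \right)}} = \frac{1}{- \frac{83}{8} + \frac{100}{86}} = \frac{1}{- \frac{83}{8} + 100 \cdot \frac{1}{86}} = \frac{1}{- \frac{83}{8} + \frac{50}{43}} = \frac{1}{- \frac{3169}{344}} = - \frac{344}{3169}$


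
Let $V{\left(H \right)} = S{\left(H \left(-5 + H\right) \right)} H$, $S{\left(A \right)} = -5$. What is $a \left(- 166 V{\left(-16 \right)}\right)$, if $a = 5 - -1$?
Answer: $-79680$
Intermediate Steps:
$V{\left(H \right)} = - 5 H$
$a = 6$ ($a = 5 + 1 = 6$)
$a \left(- 166 V{\left(-16 \right)}\right) = 6 \left(- 166 \left(\left(-5\right) \left(-16\right)\right)\right) = 6 \left(\left(-166\right) 80\right) = 6 \left(-13280\right) = -79680$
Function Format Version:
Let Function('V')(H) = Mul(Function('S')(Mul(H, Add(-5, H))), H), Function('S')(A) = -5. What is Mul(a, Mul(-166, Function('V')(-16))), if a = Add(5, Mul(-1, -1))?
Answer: -79680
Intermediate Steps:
Function('V')(H) = Mul(-5, H)
a = 6 (a = Add(5, 1) = 6)
Mul(a, Mul(-166, Function('V')(-16))) = Mul(6, Mul(-166, Mul(-5, -16))) = Mul(6, Mul(-166, 80)) = Mul(6, -13280) = -79680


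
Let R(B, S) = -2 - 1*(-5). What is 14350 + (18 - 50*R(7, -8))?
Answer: 14218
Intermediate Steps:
R(B, S) = 3 (R(B, S) = -2 + 5 = 3)
14350 + (18 - 50*R(7, -8)) = 14350 + (18 - 50*3) = 14350 + (18 - 150) = 14350 - 132 = 14218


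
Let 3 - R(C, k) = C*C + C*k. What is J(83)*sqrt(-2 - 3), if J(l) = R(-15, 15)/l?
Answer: 3*I*sqrt(5)/83 ≈ 0.080822*I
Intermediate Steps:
R(C, k) = 3 - C**2 - C*k (R(C, k) = 3 - (C*C + C*k) = 3 - (C**2 + C*k) = 3 + (-C**2 - C*k) = 3 - C**2 - C*k)
J(l) = 3/l (J(l) = (3 - 1*(-15)**2 - 1*(-15)*15)/l = (3 - 1*225 + 225)/l = (3 - 225 + 225)/l = 3/l)
J(83)*sqrt(-2 - 3) = (3/83)*sqrt(-2 - 3) = (3*(1/83))*sqrt(-5) = 3*(I*sqrt(5))/83 = 3*I*sqrt(5)/83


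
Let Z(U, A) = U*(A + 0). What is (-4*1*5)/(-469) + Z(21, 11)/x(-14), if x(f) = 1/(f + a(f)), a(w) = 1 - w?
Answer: 108359/469 ≈ 231.04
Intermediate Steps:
Z(U, A) = A*U (Z(U, A) = U*A = A*U)
x(f) = 1 (x(f) = 1/(f + (1 - f)) = 1/1 = 1)
(-4*1*5)/(-469) + Z(21, 11)/x(-14) = (-4*1*5)/(-469) + (11*21)/1 = -4*5*(-1/469) + 231*1 = -20*(-1/469) + 231 = 20/469 + 231 = 108359/469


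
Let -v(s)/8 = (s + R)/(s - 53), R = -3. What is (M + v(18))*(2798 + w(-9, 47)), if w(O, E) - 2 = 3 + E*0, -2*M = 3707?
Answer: -72600503/14 ≈ -5.1858e+6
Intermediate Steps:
M = -3707/2 (M = -1/2*3707 = -3707/2 ≈ -1853.5)
v(s) = -8*(-3 + s)/(-53 + s) (v(s) = -8*(s - 3)/(s - 53) = -8*(-3 + s)/(-53 + s))
w(O, E) = 5 (w(O, E) = 2 + (3 + E*0) = 2 + (3 + 0) = 2 + 3 = 5)
(M + v(18))*(2798 + w(-9, 47)) = (-3707/2 + 8*(3 - 1*18)/(-53 + 18))*(2798 + 5) = (-3707/2 + 8*(3 - 18)/(-35))*2803 = (-3707/2 + 8*(-1/35)*(-15))*2803 = (-3707/2 + 24/7)*2803 = -25901/14*2803 = -72600503/14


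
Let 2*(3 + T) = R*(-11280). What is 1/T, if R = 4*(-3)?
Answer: 1/67677 ≈ 1.4776e-5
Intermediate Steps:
R = -12
T = 67677 (T = -3 + (-12*(-11280))/2 = -3 + (1/2)*135360 = -3 + 67680 = 67677)
1/T = 1/67677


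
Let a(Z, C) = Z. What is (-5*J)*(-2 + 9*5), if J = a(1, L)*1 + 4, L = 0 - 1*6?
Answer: -1075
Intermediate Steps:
L = -6 (L = 0 - 6 = -6)
J = 5 (J = 1*1 + 4 = 1 + 4 = 5)
(-5*J)*(-2 + 9*5) = (-5*5)*(-2 + 9*5) = -25*(-2 + 45) = -25*43 = -1075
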